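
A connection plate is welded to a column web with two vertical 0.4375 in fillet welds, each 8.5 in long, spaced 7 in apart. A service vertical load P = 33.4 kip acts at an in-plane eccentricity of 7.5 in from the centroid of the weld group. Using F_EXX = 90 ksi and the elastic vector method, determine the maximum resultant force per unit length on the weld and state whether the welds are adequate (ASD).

f_max ≈ 5.89 kip/in; adequate

Total weld length L_w = 17 in. Treat welds as unit-width lines.
Polar moment about centroid: J = 2[d³/12 + d(b/2)²] = 2[8.5³/12 + 8.5×3.5²] = 310.6 in³.
Direct shear f_v = P/L_w = 33.4 / 17 = 1.965 kip/in (vertical).
Torsion M = P·e = 33.4 × 7.5 = 250.5 kip·in.
Critical point at (x, y) = (3.5, 4.25) from centroid. f_tx = M·y/J = 3.428 kip/in; f_ty = M·x/J = 2.823 kip/in.
Resultant f_max = √[f_tx² + (f_v + f_ty)²] = √[3.428² + (1.965 + 2.823)²] = 5.888 kip/in.
Capacity per unit length: r_n/Ω = (1/2.0) × 0.6 × 90 × (0.707 × 0.4375) = 8.351 kip/in.
5.888 ≤ 8.351 → adequate.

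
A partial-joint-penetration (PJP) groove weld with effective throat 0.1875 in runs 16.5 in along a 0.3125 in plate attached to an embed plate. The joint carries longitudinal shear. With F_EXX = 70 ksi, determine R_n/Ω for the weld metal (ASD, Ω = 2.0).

Effective throat (given) t_e = 0.1875 in.
A_we = 0.1875 × 16.5 = 3.094 in².
F_nw = 0.6 F_EXX = 42 ksi.
R_n/Ω = (42 × 3.094) / 2.0 = 64.97 kips.

R_n/Ω ≈ 65 kips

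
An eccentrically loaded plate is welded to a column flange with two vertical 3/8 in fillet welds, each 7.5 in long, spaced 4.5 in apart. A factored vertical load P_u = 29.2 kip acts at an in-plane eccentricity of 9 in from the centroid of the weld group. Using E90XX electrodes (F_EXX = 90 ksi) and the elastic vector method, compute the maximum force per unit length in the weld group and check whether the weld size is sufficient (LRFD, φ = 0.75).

f_max ≈ 9.02 kip/in; adequate

Total weld length L_w = 15 in. Treat welds as unit-width lines.
Polar moment about centroid: J = 2[d³/12 + d(b/2)²] = 2[7.5³/12 + 7.5×2.25²] = 146.2 in³.
Direct shear f_v = P/L_w = 29.2 / 15 = 1.947 kip/in (vertical).
Torsion M = P·e = 29.2 × 9 = 262.8 kip·in.
Critical point at (x, y) = (2.25, 3.75) from centroid. f_tx = M·y/J = 6.738 kip/in; f_ty = M·x/J = 4.043 kip/in.
Resultant f_max = √[f_tx² + (f_v + f_ty)²] = √[6.738² + (1.947 + 4.043)²] = 9.016 kip/in.
Capacity per unit length: φr_n = 0.75 × 0.6 × 90 × (0.707 × 0.375) = 10.74 kip/in.
9.016 ≤ 10.74 → adequate.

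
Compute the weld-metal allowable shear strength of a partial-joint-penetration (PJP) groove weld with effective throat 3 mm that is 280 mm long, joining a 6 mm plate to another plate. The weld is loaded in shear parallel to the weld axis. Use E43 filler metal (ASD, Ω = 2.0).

R_n/Ω ≈ 108 kN

E43XX → F_EXX = 430 MPa.
Effective throat (given) t_e = 3 mm.
A_we = 3 × 280 = 840 mm².
F_nw = 0.6 F_EXX = 258 MPa.
R_n/Ω = (258 × 840) / 2.0 × 10⁻³ = 108.4 kN.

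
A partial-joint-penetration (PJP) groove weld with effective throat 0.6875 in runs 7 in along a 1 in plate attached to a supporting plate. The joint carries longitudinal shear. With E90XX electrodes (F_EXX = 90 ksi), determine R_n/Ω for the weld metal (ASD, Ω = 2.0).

Effective throat (given) t_e = 0.6875 in.
A_we = 0.6875 × 7 = 4.812 in².
F_nw = 0.6 F_EXX = 54 ksi.
R_n/Ω = (54 × 4.812) / 2.0 = 129.9 kip.

R_n/Ω ≈ 130 kip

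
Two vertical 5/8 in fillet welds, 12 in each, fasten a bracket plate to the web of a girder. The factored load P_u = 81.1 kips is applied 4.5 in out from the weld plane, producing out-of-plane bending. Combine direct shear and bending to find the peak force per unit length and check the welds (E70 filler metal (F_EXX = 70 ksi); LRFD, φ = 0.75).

f_max ≈ 8.32 kip/in; adequate

L_w = 2 × 12 = 24 in; section modulus (unit throat) S = 2 × L²/6 = 48 in².
Direct shear f_v = P/L_w = 81.1/24 = 3.379 kip/in.
Moment M = P × e = 81.1 × 4.5 = 364.95 kip·in; bending f_b = M/S = 7.603 kip/in.
f_max = √(f_v² + f_b²) = √(3.379² + 7.603²) = 8.32 kip/in.
φr_n = 0.75 × 0.6 × 70 × (0.707 × 0.625) = 13.92 kip/in → adequate.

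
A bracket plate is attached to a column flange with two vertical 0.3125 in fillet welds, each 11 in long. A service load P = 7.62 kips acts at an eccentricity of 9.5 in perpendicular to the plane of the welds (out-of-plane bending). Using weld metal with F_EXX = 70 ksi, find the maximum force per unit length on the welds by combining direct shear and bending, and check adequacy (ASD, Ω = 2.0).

L_w = 2 × 11 = 22 in; section modulus (unit throat) S = 2 × L²/6 = 40.33 in².
Direct shear f_v = P/L_w = 7.62/22 = 0.3464 kip/in.
Moment M = P × e = 7.62 × 9.5 = 72.39 kip·in; bending f_b = M/S = 1.795 kip/in.
f_max = √(f_v² + f_b²) = √(0.3464² + 1.795²) = 1.828 kip/in.
r_n/Ω = (1/2.0) × 0.6 × 70 × (0.707 × 0.3125) = 4.64 kip/in → adequate.

f_max ≈ 1.83 kip/in; adequate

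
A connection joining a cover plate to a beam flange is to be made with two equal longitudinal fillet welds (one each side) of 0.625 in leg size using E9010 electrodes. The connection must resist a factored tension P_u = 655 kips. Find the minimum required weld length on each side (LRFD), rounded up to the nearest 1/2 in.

E90XX → F_EXX = 90 ksi.
Throat t_e = 0.707 × 0.625 = 0.4419 in.
φr_n = 0.75 × 0.6 × 90 × 0.4419 = 17.9 kips/in.
L_req = P_u / φr_n = 655 / 17.9 = 36.6 in total.
Per side: 36.6 / 2 = 18.3 in.
Round up → use L = 18.5 in on each side.

L = 18.5 in on each side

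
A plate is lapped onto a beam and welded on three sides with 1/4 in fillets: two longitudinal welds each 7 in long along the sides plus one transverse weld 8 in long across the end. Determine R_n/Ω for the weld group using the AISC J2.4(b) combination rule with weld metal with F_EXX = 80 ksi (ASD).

t_e = 0.707 × 0.25 = 0.1767 in.
R_nwl = 0.6 × 80 × 0.1767 × 14 = 118.8 kips (longitudinal, 2 welds).
R_nwt = 0.6 × 80 × 0.1767 × 8 = 67.87 kips (transverse, base value).
(i) R_nwl + R_nwt = 186.6 kips; (ii) 0.85 R_nwl + 1.5 R_nwt = 202.8 kips.
R_n = max = 202.8 kips [governs: (ii)]; R_n/Ω = 101.4 kips.

R_n/Ω ≈ 101 kips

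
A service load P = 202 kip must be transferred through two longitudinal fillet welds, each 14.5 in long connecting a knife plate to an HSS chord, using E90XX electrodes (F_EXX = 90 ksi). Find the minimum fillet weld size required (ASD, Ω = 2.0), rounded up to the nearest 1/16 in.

Total weld length L = 29 in.
Required throat t_e = P × Ω / (0.6 F_EXX × L) = 202 × 2.0 / (0.6 × 90 × 29) = 0.258 in.
Required leg w = t_e / 0.707 = 0.3649 in → use 3/8 in.

w = 3/8 in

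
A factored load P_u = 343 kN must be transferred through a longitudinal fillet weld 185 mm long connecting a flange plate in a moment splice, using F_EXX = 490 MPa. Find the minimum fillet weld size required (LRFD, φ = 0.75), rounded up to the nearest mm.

w = 12 mm

Total weld length L = 185 mm.
Required throat t_e = P_u / (φ × 0.6 F_EXX × L) = 343 / (0.75 × 0.6 × 490 × 185 × 10⁻³) = 8.408 mm.
Required leg w = t_e / 0.707 = 11.89 mm → use 12 mm.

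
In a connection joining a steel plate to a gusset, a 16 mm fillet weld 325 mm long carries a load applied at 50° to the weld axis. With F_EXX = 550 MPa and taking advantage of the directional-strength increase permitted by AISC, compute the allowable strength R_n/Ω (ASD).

R_n/Ω ≈ 810 kN

t_e = 0.707 × 16 = 11.31 mm; A_we = 11.31 × 325 = 3676 mm².
Directional factor: 1.0 + 0.5 sin^1.5(50°) = 1.335.
F_nw = 0.6 × 550 × 1.335 = 440.6 MPa.
R_n/Ω = (440.6 × 3676) / 2.0 × 10⁻³ = 810 kN.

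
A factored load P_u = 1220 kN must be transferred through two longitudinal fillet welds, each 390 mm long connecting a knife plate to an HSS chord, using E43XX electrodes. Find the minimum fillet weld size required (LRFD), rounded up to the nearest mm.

w = 12 mm

E43XX → F_EXX = 430 MPa.
Total weld length L = 780 mm.
Required throat t_e = P_u / (φ × 0.6 F_EXX × L) = 1220 / (0.75 × 0.6 × 430 × 780 × 10⁻³) = 8.083 mm.
Required leg w = t_e / 0.707 = 11.43 mm → use 12 mm.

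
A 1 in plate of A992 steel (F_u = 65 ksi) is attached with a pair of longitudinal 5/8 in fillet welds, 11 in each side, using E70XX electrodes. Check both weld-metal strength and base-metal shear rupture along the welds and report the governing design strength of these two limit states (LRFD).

E70XX → F_EXX = 70 ksi.
t_e = 0.707 × 0.625 = 0.4419 in; L = 22 in.
Weld metal: φR_n = 0.75 × 0.6 × 70 × 0.4419 × 22 = 306.2 kips.
Base metal (shear rupture): φR_n = 0.75 × 0.6 × 65 × 1 × 22 = 643.5 kips.
Governing: weld metal.

φR_n ≈ 306 kips (weld metal governs)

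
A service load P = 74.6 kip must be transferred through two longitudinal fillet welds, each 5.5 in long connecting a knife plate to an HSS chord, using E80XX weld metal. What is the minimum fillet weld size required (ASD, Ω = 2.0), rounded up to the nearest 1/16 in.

w = 7/16 in

E80XX → F_EXX = 80 ksi.
Total weld length L = 11 in.
Required throat t_e = P × Ω / (0.6 F_EXX × L) = 74.6 × 2.0 / (0.6 × 80 × 11) = 0.2826 in.
Required leg w = t_e / 0.707 = 0.3997 in → use 7/16 in.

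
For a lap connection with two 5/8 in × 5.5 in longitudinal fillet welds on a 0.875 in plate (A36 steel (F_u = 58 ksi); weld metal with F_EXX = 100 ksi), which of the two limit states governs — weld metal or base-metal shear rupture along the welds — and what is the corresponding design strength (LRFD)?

φR_n ≈ 219 kips (weld metal governs)

t_e = 0.707 × 0.625 = 0.4419 in; L = 11 in.
Weld metal: φR_n = 0.75 × 0.6 × 100 × 0.4419 × 11 = 218.7 kips.
Base metal (shear rupture): φR_n = 0.75 × 0.6 × 58 × 0.875 × 11 = 251.2 kips.
Governing: weld metal.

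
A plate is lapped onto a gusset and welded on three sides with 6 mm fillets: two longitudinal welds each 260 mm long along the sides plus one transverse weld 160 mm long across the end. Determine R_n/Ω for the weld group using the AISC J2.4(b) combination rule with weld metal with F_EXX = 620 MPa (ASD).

t_e = 0.707 × 6 = 4.242 mm.
R_nwl = 0.6 × 620 × 4.242 × 520 × 10⁻³ = 820.6 kN (longitudinal, 2 welds).
R_nwt = 0.6 × 620 × 4.242 × 160 × 10⁻³ = 252.5 kN (transverse, base value).
(i) R_nwl + R_nwt = 1073 kN; (ii) 0.85 R_nwl + 1.5 R_nwt = 1076 kN.
R_n = max = 1076 kN [governs: (ii)]; R_n/Ω = 538.1 kN.

R_n/Ω ≈ 538 kN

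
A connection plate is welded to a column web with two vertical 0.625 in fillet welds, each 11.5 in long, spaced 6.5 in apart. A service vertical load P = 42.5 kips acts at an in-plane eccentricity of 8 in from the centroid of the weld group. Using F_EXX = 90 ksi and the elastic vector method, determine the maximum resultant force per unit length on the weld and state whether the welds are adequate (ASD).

Total weld length L_w = 23 in. Treat welds as unit-width lines.
Polar moment about centroid: J = 2[d³/12 + d(b/2)²] = 2[11.5³/12 + 11.5×3.25²] = 496.4 in³.
Direct shear f_v = P/L_w = 42.5 / 23 = 1.848 kip/in (vertical).
Torsion M = P·e = 42.5 × 8 = 340 kip·in.
Critical point at (x, y) = (3.25, 5.75) from centroid. f_tx = M·y/J = 3.938 kip/in; f_ty = M·x/J = 2.226 kip/in.
Resultant f_max = √[f_tx² + (f_v + f_ty)²] = √[3.938² + (1.848 + 2.226)²] = 5.666 kip/in.
Capacity per unit length: r_n/Ω = (1/2.0) × 0.6 × 90 × (0.707 × 0.625) = 11.93 kip/in.
5.666 ≤ 11.93 → adequate.

f_max ≈ 5.67 kip/in; adequate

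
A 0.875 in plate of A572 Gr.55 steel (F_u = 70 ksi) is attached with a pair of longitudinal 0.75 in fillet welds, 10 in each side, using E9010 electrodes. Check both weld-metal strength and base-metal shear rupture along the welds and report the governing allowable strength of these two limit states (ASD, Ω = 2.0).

R_n/Ω ≈ 286 kips (weld metal governs)

E90XX → F_EXX = 90 ksi.
t_e = 0.707 × 0.75 = 0.5302 in; L = 20 in.
Weld metal: R_n/Ω = (1/2.0) × 0.6 × 90 × 0.5302 × 20 = 286.3 kips.
Base metal (shear rupture): R_n/Ω = (1/2.0) × 0.6 × 70 × 0.875 × 20 = 367.5 kips.
Governing: weld metal.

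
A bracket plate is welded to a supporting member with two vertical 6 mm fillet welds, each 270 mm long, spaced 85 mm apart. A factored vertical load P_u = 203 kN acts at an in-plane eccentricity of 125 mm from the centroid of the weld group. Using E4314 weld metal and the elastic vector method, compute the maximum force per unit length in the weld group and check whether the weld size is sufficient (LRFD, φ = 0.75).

E43XX → F_EXX = 430 MPa.
Total weld length L_w = 540 mm. Treat welds as unit-width lines.
Polar moment about centroid: J = 2[d³/12 + d(b/2)²] = 2[270³/12 + 270×42.5²] = 4256000 mm³.
Direct shear f_v = P/L_w = 203×10³ / 540 = 375.9 N/mm (vertical).
Torsion M = P·e = 203×10³ × 125 = 25375000 N·mm.
Critical point at (x, y) = (42.5, 135) from centroid. f_tx = M·y/J = 804.9 N/mm; f_ty = M·x/J = 253.4 N/mm.
Resultant f_max = √[f_tx² + (f_v + f_ty)²] = √[804.9² + (375.9 + 253.4)²] = 1022 N/mm.
Capacity per unit length: φr_n = 0.75 × 0.6 × 430 × (0.707 × 6) = 820.8 N/mm.
1022 > 820.8 → NOT adequate.

f_max ≈ 1020 N/mm; NOT adequate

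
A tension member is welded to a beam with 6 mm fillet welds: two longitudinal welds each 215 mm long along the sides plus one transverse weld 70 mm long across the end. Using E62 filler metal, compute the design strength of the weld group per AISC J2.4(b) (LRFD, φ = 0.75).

φR_n ≈ 592 kN

E62XX → F_EXX = 620 MPa.
t_e = 0.707 × 6 = 4.242 mm.
R_nwl = 0.6 × 620 × 4.242 × 430 × 10⁻³ = 678.6 kN (longitudinal, 2 welds).
R_nwt = 0.6 × 620 × 4.242 × 70 × 10⁻³ = 110.5 kN (transverse, base value).
(i) R_nwl + R_nwt = 789 kN; (ii) 0.85 R_nwl + 1.5 R_nwt = 742.5 kN.
R_n = max = 789 kN [governs: (i)]; φR_n = 591.8 kN.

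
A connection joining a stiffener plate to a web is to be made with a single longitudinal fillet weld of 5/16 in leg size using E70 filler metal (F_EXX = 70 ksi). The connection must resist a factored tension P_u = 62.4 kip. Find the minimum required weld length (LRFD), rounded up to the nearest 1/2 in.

Throat t_e = 0.707 × 0.3125 = 0.2209 in.
φr_n = 0.75 × 0.6 × 70 × 0.2209 = 6.96 kip/in.
L_req = P_u / φr_n = 62.4 / 6.96 = 8.966 in total.
Round up → use L = 9 in.

L = 9 in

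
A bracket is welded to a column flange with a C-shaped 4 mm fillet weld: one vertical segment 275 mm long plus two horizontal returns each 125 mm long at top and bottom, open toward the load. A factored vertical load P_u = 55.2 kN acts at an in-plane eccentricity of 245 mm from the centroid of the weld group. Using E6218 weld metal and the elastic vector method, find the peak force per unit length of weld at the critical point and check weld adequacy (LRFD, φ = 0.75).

f_max ≈ 380 N/mm; adequate

E62XX → F_EXX = 620 MPa.
Total weld length L_w = 525 mm. Treat welds as unit-width lines.
Centroid: x̄ = 2×125×62.5 / 525 = 29.76 mm from the vertical weld.
Polar moment about centroid: J = I_x + I_y = [275³/12 + 2×125×137.5²] + [275×29.76² + 2(125³/12 + 125×32.74²)] = 7297000 mm³.
Direct shear f_v = P/L_w = 55.2×10³ / 525 = 105.1 N/mm (vertical).
Torsion M = P·e = 55.2×10³ × 245 = 13524000 N·mm.
Critical point at (x, y) = (95.24, 137.5) from centroid. f_tx = M·y/J = 254.8 N/mm; f_ty = M·x/J = 176.5 N/mm.
Resultant f_max = √[f_tx² + (f_v + f_ty)²] = √[254.8² + (105.1 + 176.5)²] = 379.8 N/mm.
Capacity per unit length: φr_n = 0.75 × 0.6 × 620 × (0.707 × 4) = 789 N/mm.
379.8 ≤ 789 → adequate.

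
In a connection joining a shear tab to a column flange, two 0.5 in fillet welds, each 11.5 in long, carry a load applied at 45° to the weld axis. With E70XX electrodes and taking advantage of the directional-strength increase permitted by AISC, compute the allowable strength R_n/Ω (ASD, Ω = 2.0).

E70XX → F_EXX = 70 ksi.
t_e = 0.707 × 0.5 = 0.3535 in; A_we = 0.3535 × 23 = 8.13 in².
Directional factor: 1.0 + 0.5 sin^1.5(45°) = 1.297.
F_nw = 0.6 × 70 × 1.297 = 54.49 ksi.
R_n/Ω = (54.49 × 8.13) / 2.0 = 221.5 kips.

R_n/Ω ≈ 222 kips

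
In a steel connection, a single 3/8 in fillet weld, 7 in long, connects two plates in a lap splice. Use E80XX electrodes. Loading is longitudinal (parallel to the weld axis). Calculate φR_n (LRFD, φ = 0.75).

E80XX → F_EXX = 80 ksi.
Effective throat t_e = 0.707 × 0.375 = 0.2651 in.
Total length L = 7 in; A_we = 0.2651 × 7 = 1.856 in².
F_nw = 0.6 F_EXX = 0.6 × 80 = 48 ksi.
φR_n = 0.75 × 48 × 1.856 = 66.81 kips.

φR_n ≈ 66.8 kips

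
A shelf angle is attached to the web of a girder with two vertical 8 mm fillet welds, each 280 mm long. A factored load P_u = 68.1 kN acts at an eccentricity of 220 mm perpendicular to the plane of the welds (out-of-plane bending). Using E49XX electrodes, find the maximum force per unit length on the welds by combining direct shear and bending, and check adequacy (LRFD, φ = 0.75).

E49XX → F_EXX = 490 MPa.
L_w = 2 × 280 = 560 mm; section modulus (unit throat) S = 2 × L²/6 = 26130 mm².
Direct shear f_v = P/L_w = 68.1×10³/560 = 121.6 N/mm.
Moment M = P × e = 68.1×10³ × 220 = 14982000 N·mm; bending f_b = M/S = 573.3 N/mm.
f_max = √(f_v² + f_b²) = √(121.6² + 573.3²) = 586 N/mm.
φr_n = 0.75 × 0.6 × 490 × (0.707 × 8) = 1247 N/mm → adequate.

f_max ≈ 586 N/mm; adequate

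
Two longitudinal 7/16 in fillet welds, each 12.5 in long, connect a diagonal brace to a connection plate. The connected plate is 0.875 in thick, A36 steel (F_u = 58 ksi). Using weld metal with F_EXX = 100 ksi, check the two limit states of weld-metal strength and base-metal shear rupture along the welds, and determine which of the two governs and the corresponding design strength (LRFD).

φR_n ≈ 348 kip (weld metal governs)

t_e = 0.707 × 0.4375 = 0.3093 in; L = 25 in.
Weld metal: φR_n = 0.75 × 0.6 × 100 × 0.3093 × 25 = 348 kip.
Base metal (shear rupture): φR_n = 0.75 × 0.6 × 58 × 0.875 × 25 = 570.9 kip.
Governing: weld metal.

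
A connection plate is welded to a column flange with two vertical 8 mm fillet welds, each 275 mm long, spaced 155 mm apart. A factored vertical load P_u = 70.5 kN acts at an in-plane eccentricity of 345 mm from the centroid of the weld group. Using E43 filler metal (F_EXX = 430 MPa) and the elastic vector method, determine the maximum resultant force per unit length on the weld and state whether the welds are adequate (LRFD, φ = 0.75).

f_max ≈ 640 N/mm; adequate

Total weld length L_w = 550 mm. Treat welds as unit-width lines.
Polar moment about centroid: J = 2[d³/12 + d(b/2)²] = 2[275³/12 + 275×77.5²] = 6770000 mm³.
Direct shear f_v = P/L_w = 70.5×10³ / 550 = 128.2 N/mm (vertical).
Torsion M = P·e = 70.5×10³ × 345 = 24322000 N·mm.
Critical point at (x, y) = (77.5, 137.5) from centroid. f_tx = M·y/J = 494 N/mm; f_ty = M·x/J = 278.5 N/mm.
Resultant f_max = √[f_tx² + (f_v + f_ty)²] = √[494² + (128.2 + 278.5)²] = 639.9 N/mm.
Capacity per unit length: φr_n = 0.75 × 0.6 × 430 × (0.707 × 8) = 1094 N/mm.
639.9 ≤ 1094 → adequate.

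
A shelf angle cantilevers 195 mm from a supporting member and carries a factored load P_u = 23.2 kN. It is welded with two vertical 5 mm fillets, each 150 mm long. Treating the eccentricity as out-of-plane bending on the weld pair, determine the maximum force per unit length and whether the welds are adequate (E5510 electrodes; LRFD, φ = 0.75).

f_max ≈ 608 N/mm; adequate

E55XX → F_EXX = 550 MPa.
L_w = 2 × 150 = 300 mm; section modulus (unit throat) S = 2 × L²/6 = 7500 mm².
Direct shear f_v = P/L_w = 23.2×10³/300 = 77.33 N/mm.
Moment M = P × e = 23.2×10³ × 195 = 4524000 N·mm; bending f_b = M/S = 603.2 N/mm.
f_max = √(f_v² + f_b²) = √(77.33² + 603.2²) = 608.1 N/mm.
φr_n = 0.75 × 0.6 × 550 × (0.707 × 5) = 874.9 N/mm → adequate.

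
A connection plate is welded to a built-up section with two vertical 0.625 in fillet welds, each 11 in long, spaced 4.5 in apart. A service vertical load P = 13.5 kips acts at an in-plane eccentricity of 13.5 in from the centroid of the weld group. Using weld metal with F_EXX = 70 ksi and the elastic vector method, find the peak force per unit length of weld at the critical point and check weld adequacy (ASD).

f_max ≈ 3.53 kip/in; adequate

Total weld length L_w = 22 in. Treat welds as unit-width lines.
Polar moment about centroid: J = 2[d³/12 + d(b/2)²] = 2[11³/12 + 11×2.25²] = 333.2 in³.
Direct shear f_v = P/L_w = 13.5 / 22 = 0.6136 kip/in (vertical).
Torsion M = P·e = 13.5 × 13.5 = 182.25 kip·in.
Critical point at (x, y) = (2.25, 5.5) from centroid. f_tx = M·y/J = 3.008 kip/in; f_ty = M·x/J = 1.231 kip/in.
Resultant f_max = √[f_tx² + (f_v + f_ty)²] = √[3.008² + (0.6136 + 1.231)²] = 3.529 kip/in.
Capacity per unit length: r_n/Ω = (1/2.0) × 0.6 × 70 × (0.707 × 0.625) = 9.279 kip/in.
3.529 ≤ 9.279 → adequate.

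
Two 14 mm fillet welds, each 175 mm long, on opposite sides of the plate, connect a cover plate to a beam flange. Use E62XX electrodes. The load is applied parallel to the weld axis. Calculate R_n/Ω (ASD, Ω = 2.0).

R_n/Ω ≈ 644 kN

E62XX → F_EXX = 620 MPa.
Effective throat t_e = 0.707 × 14 = 9.898 mm.
Total length L = 350 mm; A_we = 9.898 × 350 = 3464 mm².
F_nw = 0.6 F_EXX = 0.6 × 620 = 372 MPa.
R_n = 372 × 3464 × 10⁻³ = 1289 kN; R_n/Ω = 1289/2.0 = 644.4 kN.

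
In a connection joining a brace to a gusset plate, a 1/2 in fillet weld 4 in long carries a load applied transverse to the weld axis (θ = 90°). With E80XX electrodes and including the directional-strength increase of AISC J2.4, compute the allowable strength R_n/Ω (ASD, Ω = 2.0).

E80XX → F_EXX = 80 ksi.
t_e = 0.707 × 0.5 = 0.3535 in; A_we = 0.3535 × 4 = 1.414 in².
Directional factor: 1.0 + 0.5 sin^1.5(90°) = 1.5.
F_nw = 0.6 × 80 × 1.5 = 72 ksi.
R_n/Ω = (72 × 1.414) / 2.0 = 50.9 kip.

R_n/Ω ≈ 50.9 kip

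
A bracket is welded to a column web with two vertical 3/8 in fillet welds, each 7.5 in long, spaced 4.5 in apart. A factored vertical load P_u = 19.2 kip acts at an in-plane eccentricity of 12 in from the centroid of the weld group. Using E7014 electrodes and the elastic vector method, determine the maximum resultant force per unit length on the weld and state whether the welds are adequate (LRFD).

f_max ≈ 7.63 kip/in; adequate

E70XX → F_EXX = 70 ksi.
Total weld length L_w = 15 in. Treat welds as unit-width lines.
Polar moment about centroid: J = 2[d³/12 + d(b/2)²] = 2[7.5³/12 + 7.5×2.25²] = 146.2 in³.
Direct shear f_v = P/L_w = 19.2 / 15 = 1.28 kip/in (vertical).
Torsion M = P·e = 19.2 × 12 = 230.4 kip·in.
Critical point at (x, y) = (2.25, 3.75) from centroid. f_tx = M·y/J = 5.908 kip/in; f_ty = M·x/J = 3.545 kip/in.
Resultant f_max = √[f_tx² + (f_v + f_ty)²] = √[5.908² + (1.28 + 3.545)²] = 7.627 kip/in.
Capacity per unit length: φr_n = 0.75 × 0.6 × 70 × (0.707 × 0.375) = 8.351 kip/in.
7.627 ≤ 8.351 → adequate.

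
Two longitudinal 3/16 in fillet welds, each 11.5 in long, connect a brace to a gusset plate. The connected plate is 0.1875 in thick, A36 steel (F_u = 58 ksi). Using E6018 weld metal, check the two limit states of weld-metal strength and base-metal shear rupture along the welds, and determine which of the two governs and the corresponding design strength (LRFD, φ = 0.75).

φR_n ≈ 82.3 kips (weld metal governs)

E60XX → F_EXX = 60 ksi.
t_e = 0.707 × 0.1875 = 0.1326 in; L = 23 in.
Weld metal: φR_n = 0.75 × 0.6 × 60 × 0.1326 × 23 = 82.32 kips.
Base metal (shear rupture): φR_n = 0.75 × 0.6 × 58 × 0.1875 × 23 = 112.6 kips.
Governing: weld metal.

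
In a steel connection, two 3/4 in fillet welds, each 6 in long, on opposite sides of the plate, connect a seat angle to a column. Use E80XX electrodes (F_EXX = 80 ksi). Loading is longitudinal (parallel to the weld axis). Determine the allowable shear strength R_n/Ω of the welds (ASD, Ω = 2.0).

Effective throat t_e = 0.707 × 0.75 = 0.5302 in.
Total length L = 12 in; A_we = 0.5302 × 12 = 6.363 in².
F_nw = 0.6 F_EXX = 0.6 × 80 = 48 ksi.
R_n = 48 × 6.363 = 305.4 kip; R_n/Ω = 305.4/2.0 = 152.7 kip.

R_n/Ω ≈ 153 kip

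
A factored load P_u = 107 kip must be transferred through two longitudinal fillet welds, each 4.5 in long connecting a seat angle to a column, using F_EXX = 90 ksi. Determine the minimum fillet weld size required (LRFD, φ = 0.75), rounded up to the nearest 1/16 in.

Total weld length L = 9 in.
Required throat t_e = P_u / (φ × 0.6 F_EXX × L) = 107 / (0.75 × 0.6 × 90 × 9) = 0.2936 in.
Required leg w = t_e / 0.707 = 0.4152 in → use 7/16 in.

w = 7/16 in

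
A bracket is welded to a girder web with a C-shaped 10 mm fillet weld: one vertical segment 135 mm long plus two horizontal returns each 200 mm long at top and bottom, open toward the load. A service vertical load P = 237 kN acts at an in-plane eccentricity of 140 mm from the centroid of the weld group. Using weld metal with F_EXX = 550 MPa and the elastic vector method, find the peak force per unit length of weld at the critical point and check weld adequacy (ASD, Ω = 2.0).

f_max ≈ 1490 N/mm; NOT adequate

Total weld length L_w = 535 mm. Treat welds as unit-width lines.
Centroid: x̄ = 2×200×100 / 535 = 74.77 mm from the vertical weld.
Polar moment about centroid: J = I_x + I_y = [135³/12 + 2×200×67.5²] + [135×74.77² + 2(200³/12 + 200×25.23²)] = 4370000 mm³.
Direct shear f_v = P/L_w = 237×10³ / 535 = 443 N/mm (vertical).
Torsion M = P·e = 237×10³ × 140 = 33180000 N·mm.
Critical point at (x, y) = (125.2, 67.5) from centroid. f_tx = M·y/J = 512.5 N/mm; f_ty = M·x/J = 950.8 N/mm.
Resultant f_max = √[f_tx² + (f_v + f_ty)²] = √[512.5² + (443 + 950.8)²] = 1485 N/mm.
Capacity per unit length: r_n/Ω = (1/2.0) × 0.6 × 550 × (0.707 × 10) = 1167 N/mm.
1485 > 1167 → NOT adequate.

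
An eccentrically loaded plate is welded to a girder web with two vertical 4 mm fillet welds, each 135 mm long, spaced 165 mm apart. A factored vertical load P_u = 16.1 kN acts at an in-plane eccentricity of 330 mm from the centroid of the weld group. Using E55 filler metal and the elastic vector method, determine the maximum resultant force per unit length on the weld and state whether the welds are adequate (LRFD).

E55XX → F_EXX = 550 MPa.
Total weld length L_w = 270 mm. Treat welds as unit-width lines.
Polar moment about centroid: J = 2[d³/12 + d(b/2)²] = 2[135³/12 + 135×82.5²] = 2248000 mm³.
Direct shear f_v = P/L_w = 16.1×10³ / 270 = 59.63 N/mm (vertical).
Torsion M = P·e = 16.1×10³ × 330 = 5313000 N·mm.
Critical point at (x, y) = (82.5, 67.5) from centroid. f_tx = M·y/J = 159.5 N/mm; f_ty = M·x/J = 195 N/mm.
Resultant f_max = √[f_tx² + (f_v + f_ty)²] = √[159.5² + (59.63 + 195)²] = 300.5 N/mm.
Capacity per unit length: φr_n = 0.75 × 0.6 × 550 × (0.707 × 4) = 699.9 N/mm.
300.5 ≤ 699.9 → adequate.

f_max ≈ 300 N/mm; adequate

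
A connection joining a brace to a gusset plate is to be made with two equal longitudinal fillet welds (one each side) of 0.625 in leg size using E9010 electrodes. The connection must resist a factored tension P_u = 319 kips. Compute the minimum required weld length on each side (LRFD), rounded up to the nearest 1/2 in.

L = 9 in on each side

E90XX → F_EXX = 90 ksi.
Throat t_e = 0.707 × 0.625 = 0.4419 in.
φr_n = 0.75 × 0.6 × 90 × 0.4419 = 17.9 kips/in.
L_req = P_u / φr_n = 319 / 17.9 = 17.83 in total.
Per side: 17.83 / 2 = 8.913 in.
Round up → use L = 9 in on each side.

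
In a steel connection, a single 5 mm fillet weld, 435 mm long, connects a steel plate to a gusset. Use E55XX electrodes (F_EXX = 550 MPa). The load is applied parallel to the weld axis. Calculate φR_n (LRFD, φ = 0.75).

Effective throat t_e = 0.707 × 5 = 3.535 mm.
Total length L = 435 mm; A_we = 3.535 × 435 = 1538 mm².
F_nw = 0.6 F_EXX = 0.6 × 550 = 330 MPa.
φR_n = 0.75 × 330 × 1538 × 10⁻³ = 380.6 kN.

φR_n ≈ 381 kN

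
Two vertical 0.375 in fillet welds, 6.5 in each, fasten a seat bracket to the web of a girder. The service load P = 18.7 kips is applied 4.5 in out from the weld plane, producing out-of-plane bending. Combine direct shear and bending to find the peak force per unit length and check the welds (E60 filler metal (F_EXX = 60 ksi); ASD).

L_w = 2 × 6.5 = 13 in; section modulus (unit throat) S = 2 × L²/6 = 14.08 in².
Direct shear f_v = P/L_w = 18.7/13 = 1.438 kip/in.
Moment M = P × e = 18.7 × 4.5 = 84.15 kip·in; bending f_b = M/S = 5.975 kip/in.
f_max = √(f_v² + f_b²) = √(1.438² + 5.975²) = 6.146 kip/in.
r_n/Ω = (1/2.0) × 0.6 × 60 × (0.707 × 0.375) = 4.772 kip/in → NOT adequate.

f_max ≈ 6.15 kip/in; NOT adequate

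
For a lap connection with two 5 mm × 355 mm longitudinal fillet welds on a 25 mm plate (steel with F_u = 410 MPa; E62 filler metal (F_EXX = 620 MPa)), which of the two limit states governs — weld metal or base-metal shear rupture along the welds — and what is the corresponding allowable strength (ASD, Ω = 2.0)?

t_e = 0.707 × 5 = 3.535 mm; L = 710 mm.
Weld metal: R_n/Ω = (1/2.0) × 0.6 × 620 × 3.535 × 710 × 10⁻³ = 466.8 kN.
Base metal (shear rupture): R_n/Ω = (1/2.0) × 0.6 × 410 × 25 × 710 × 10⁻³ = 2183 kN.
Governing: weld metal.

R_n/Ω ≈ 467 kN (weld metal governs)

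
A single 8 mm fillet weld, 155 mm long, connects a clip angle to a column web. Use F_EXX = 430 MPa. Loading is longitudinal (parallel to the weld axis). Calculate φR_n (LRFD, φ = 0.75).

Effective throat t_e = 0.707 × 8 = 5.656 mm.
Total length L = 155 mm; A_we = 5.656 × 155 = 876.7 mm².
F_nw = 0.6 F_EXX = 0.6 × 430 = 258 MPa.
φR_n = 0.75 × 258 × 876.7 × 10⁻³ = 169.6 kN.

φR_n ≈ 170 kN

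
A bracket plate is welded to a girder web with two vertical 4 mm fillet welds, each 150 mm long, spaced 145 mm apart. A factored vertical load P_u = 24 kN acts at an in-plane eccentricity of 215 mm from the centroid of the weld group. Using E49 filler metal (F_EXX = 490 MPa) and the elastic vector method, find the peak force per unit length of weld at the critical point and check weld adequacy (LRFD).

f_max ≈ 313 N/mm; adequate

Total weld length L_w = 300 mm. Treat welds as unit-width lines.
Polar moment about centroid: J = 2[d³/12 + d(b/2)²] = 2[150³/12 + 150×72.5²] = 2139000 mm³.
Direct shear f_v = P/L_w = 24×10³ / 300 = 80 N/mm (vertical).
Torsion M = P·e = 24×10³ × 215 = 5160000 N·mm.
Critical point at (x, y) = (72.5, 75) from centroid. f_tx = M·y/J = 180.9 N/mm; f_ty = M·x/J = 174.9 N/mm.
Resultant f_max = √[f_tx² + (f_v + f_ty)²] = √[180.9² + (80 + 174.9)²] = 312.5 N/mm.
Capacity per unit length: φr_n = 0.75 × 0.6 × 490 × (0.707 × 4) = 623.6 N/mm.
312.5 ≤ 623.6 → adequate.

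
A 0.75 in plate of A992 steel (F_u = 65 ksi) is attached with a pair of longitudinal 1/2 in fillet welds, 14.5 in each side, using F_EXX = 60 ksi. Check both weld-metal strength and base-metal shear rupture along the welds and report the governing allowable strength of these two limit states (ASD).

R_n/Ω ≈ 185 kips (weld metal governs)

t_e = 0.707 × 0.5 = 0.3535 in; L = 29 in.
Weld metal: R_n/Ω = (1/2.0) × 0.6 × 60 × 0.3535 × 29 = 184.5 kips.
Base metal (shear rupture): R_n/Ω = (1/2.0) × 0.6 × 65 × 0.75 × 29 = 424.1 kips.
Governing: weld metal.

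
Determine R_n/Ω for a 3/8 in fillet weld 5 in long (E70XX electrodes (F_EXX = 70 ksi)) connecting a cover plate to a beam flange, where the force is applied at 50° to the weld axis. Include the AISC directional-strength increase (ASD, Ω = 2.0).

t_e = 0.707 × 0.375 = 0.2651 in; A_we = 0.2651 × 5 = 1.326 in².
Directional factor: 1.0 + 0.5 sin^1.5(50°) = 1.335.
F_nw = 0.6 × 70 × 1.335 = 56.08 ksi.
R_n/Ω = (56.08 × 1.326) / 2.0 = 37.17 kip.

R_n/Ω ≈ 37.2 kip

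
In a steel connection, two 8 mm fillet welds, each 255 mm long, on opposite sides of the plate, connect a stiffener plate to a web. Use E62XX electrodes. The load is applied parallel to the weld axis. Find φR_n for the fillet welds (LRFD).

E62XX → F_EXX = 620 MPa.
Effective throat t_e = 0.707 × 8 = 5.656 mm.
Total length L = 510 mm; A_we = 5.656 × 510 = 2885 mm².
F_nw = 0.6 F_EXX = 0.6 × 620 = 372 MPa.
φR_n = 0.75 × 372 × 2885 × 10⁻³ = 804.8 kN.

φR_n ≈ 805 kN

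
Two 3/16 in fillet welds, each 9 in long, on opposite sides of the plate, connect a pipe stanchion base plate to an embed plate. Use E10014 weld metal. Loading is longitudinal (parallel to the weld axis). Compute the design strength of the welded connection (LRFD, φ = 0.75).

φR_n ≈ 107 kips

E100XX → F_EXX = 100 ksi.
Effective throat t_e = 0.707 × 0.1875 = 0.1326 in.
Total length L = 18 in; A_we = 0.1326 × 18 = 2.386 in².
F_nw = 0.6 F_EXX = 0.6 × 100 = 60 ksi.
φR_n = 0.75 × 60 × 2.386 = 107.4 kips.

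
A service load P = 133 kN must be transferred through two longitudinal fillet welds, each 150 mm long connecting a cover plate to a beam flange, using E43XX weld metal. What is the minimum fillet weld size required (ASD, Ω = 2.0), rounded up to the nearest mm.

w = 5 mm

E43XX → F_EXX = 430 MPa.
Total weld length L = 300 mm.
Required throat t_e = P × Ω / (0.6 F_EXX × L) = 133 × 2.0 / (0.6 × 430 × 300 × 10⁻³) = 3.437 mm.
Required leg w = t_e / 0.707 = 4.861 mm → use 5 mm.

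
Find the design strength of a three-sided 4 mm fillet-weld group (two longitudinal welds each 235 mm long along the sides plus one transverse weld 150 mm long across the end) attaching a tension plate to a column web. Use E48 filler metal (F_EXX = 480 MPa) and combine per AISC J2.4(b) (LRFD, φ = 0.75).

t_e = 0.707 × 4 = 2.828 mm.
R_nwl = 0.6 × 480 × 2.828 × 470 × 10⁻³ = 382.8 kN (longitudinal, 2 welds).
R_nwt = 0.6 × 480 × 2.828 × 150 × 10⁻³ = 122.2 kN (transverse, base value).
(i) R_nwl + R_nwt = 505 kN; (ii) 0.85 R_nwl + 1.5 R_nwt = 508.6 kN.
R_n = max = 508.6 kN [governs: (ii)]; φR_n = 381.5 kN.

φR_n ≈ 381 kN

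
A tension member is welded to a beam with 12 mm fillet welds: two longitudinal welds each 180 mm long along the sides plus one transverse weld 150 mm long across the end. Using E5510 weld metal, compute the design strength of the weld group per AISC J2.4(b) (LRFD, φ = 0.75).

E55XX → F_EXX = 550 MPa.
t_e = 0.707 × 12 = 8.484 mm.
R_nwl = 0.6 × 550 × 8.484 × 360 × 10⁻³ = 1008 kN (longitudinal, 2 welds).
R_nwt = 0.6 × 550 × 8.484 × 150 × 10⁻³ = 420 kN (transverse, base value).
(i) R_nwl + R_nwt = 1428 kN; (ii) 0.85 R_nwl + 1.5 R_nwt = 1487 kN.
R_n = max = 1487 kN [governs: (ii)]; φR_n = 1115 kN.

φR_n ≈ 1110 kN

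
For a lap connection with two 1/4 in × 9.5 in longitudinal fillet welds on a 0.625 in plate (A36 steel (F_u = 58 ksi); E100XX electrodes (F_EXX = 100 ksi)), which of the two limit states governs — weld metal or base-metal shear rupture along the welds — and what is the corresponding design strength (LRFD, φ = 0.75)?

φR_n ≈ 151 kips (weld metal governs)

t_e = 0.707 × 0.25 = 0.1767 in; L = 19 in.
Weld metal: φR_n = 0.75 × 0.6 × 100 × 0.1767 × 19 = 151.1 kips.
Base metal (shear rupture): φR_n = 0.75 × 0.6 × 58 × 0.625 × 19 = 309.9 kips.
Governing: weld metal.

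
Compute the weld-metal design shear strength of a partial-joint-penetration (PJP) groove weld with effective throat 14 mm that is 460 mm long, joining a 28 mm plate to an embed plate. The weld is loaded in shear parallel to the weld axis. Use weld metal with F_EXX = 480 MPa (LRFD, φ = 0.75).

Effective throat (given) t_e = 14 mm.
A_we = 14 × 460 = 6440 mm².
F_nw = 0.6 F_EXX = 288 MPa.
φR_n = 0.75 × 288 × 6440 × 10⁻³ = 1391 kN.

φR_n ≈ 1390 kN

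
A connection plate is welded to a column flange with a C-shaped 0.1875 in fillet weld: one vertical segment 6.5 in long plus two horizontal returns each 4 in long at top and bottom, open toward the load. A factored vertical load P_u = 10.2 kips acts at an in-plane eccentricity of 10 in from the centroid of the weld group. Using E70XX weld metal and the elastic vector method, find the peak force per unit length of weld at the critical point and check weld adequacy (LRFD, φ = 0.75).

f_max ≈ 3.86 kip/in; adequate

E70XX → F_EXX = 70 ksi.
Total weld length L_w = 14.5 in. Treat welds as unit-width lines.
Centroid: x̄ = 2×4×2 / 14.5 = 1.103 in from the vertical weld.
Polar moment about centroid: J = I_x + I_y = [6.5³/12 + 2×4×3.25²] + [6.5×1.103² + 2(4³/12 + 4×0.8966²)] = 132.4 in³.
Direct shear f_v = P/L_w = 10.2 / 14.5 = 0.7034 kip/in (vertical).
Torsion M = P·e = 10.2 × 10 = 102 kip·in.
Critical point at (x, y) = (2.897, 3.25) from centroid. f_tx = M·y/J = 2.504 kip/in; f_ty = M·x/J = 2.232 kip/in.
Resultant f_max = √[f_tx² + (f_v + f_ty)²] = √[2.504² + (0.7034 + 2.232)²] = 3.858 kip/in.
Capacity per unit length: φr_n = 0.75 × 0.6 × 70 × (0.707 × 0.1875) = 4.176 kip/in.
3.858 ≤ 4.176 → adequate.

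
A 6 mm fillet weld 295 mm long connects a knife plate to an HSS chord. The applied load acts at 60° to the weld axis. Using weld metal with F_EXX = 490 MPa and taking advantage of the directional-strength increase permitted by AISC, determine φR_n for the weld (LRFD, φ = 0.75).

φR_n ≈ 387 kN

t_e = 0.707 × 6 = 4.242 mm; A_we = 4.242 × 295 = 1251 mm².
Directional factor: 1.0 + 0.5 sin^1.5(60°) = 1.403.
F_nw = 0.6 × 490 × 1.403 = 412.5 MPa.
φR_n = 0.75 × 412.5 × 1251 × 10⁻³ = 387.1 kN.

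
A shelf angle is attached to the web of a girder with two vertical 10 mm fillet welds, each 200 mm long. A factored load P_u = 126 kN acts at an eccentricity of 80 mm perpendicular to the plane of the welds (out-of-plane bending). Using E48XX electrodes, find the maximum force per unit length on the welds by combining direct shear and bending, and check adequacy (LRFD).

f_max ≈ 819 N/mm; adequate

E48XX → F_EXX = 480 MPa.
L_w = 2 × 200 = 400 mm; section modulus (unit throat) S = 2 × L²/6 = 13330 mm².
Direct shear f_v = P/L_w = 126×10³/400 = 315 N/mm.
Moment M = P × e = 126×10³ × 80 = 10080000 N·mm; bending f_b = M/S = 756 N/mm.
f_max = √(f_v² + f_b²) = √(315² + 756²) = 819 N/mm.
φr_n = 0.75 × 0.6 × 480 × (0.707 × 10) = 1527 N/mm → adequate.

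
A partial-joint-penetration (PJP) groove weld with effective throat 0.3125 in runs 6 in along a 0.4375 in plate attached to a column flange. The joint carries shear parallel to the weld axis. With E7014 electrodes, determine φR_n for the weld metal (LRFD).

φR_n ≈ 59.1 kips

E70XX → F_EXX = 70 ksi.
Effective throat (given) t_e = 0.3125 in.
A_we = 0.3125 × 6 = 1.875 in².
F_nw = 0.6 F_EXX = 42 ksi.
φR_n = 0.75 × 42 × 1.875 = 59.06 kips.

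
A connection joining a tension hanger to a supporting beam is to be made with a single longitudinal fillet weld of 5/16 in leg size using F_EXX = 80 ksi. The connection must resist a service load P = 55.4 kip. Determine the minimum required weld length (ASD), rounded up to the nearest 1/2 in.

Throat t_e = 0.707 × 0.3125 = 0.2209 in.
r_n/Ω = (0.6 × 80 × 0.2209) / 2.0 = 5.302 kip/in.
L_req = P / (r_n/Ω) = 55.4 / 5.302 = 10.45 in total.
Round up → use L = 10.5 in.

L = 10.5 in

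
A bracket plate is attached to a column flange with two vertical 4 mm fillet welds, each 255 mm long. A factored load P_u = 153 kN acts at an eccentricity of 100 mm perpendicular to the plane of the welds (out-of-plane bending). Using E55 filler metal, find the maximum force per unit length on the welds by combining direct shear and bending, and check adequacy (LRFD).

E55XX → F_EXX = 550 MPa.
L_w = 2 × 255 = 510 mm; section modulus (unit throat) S = 2 × L²/6 = 21680 mm².
Direct shear f_v = P/L_w = 153×10³/510 = 300 N/mm.
Moment M = P × e = 153×10³ × 100 = 15300000 N·mm; bending f_b = M/S = 705.9 N/mm.
f_max = √(f_v² + f_b²) = √(300² + 705.9²) = 767 N/mm.
φr_n = 0.75 × 0.6 × 550 × (0.707 × 4) = 699.9 N/mm → NOT adequate.

f_max ≈ 767 N/mm; NOT adequate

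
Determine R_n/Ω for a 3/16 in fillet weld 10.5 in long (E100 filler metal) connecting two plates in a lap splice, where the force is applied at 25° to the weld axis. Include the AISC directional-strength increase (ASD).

E100XX → F_EXX = 100 ksi.
t_e = 0.707 × 0.1875 = 0.1326 in; A_we = 0.1326 × 10.5 = 1.392 in².
Directional factor: 1.0 + 0.5 sin^1.5(25°) = 1.137.
F_nw = 0.6 × 100 × 1.137 = 68.24 ksi.
R_n/Ω = (68.24 × 1.392) / 2.0 = 47.49 kips.

R_n/Ω ≈ 47.5 kips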